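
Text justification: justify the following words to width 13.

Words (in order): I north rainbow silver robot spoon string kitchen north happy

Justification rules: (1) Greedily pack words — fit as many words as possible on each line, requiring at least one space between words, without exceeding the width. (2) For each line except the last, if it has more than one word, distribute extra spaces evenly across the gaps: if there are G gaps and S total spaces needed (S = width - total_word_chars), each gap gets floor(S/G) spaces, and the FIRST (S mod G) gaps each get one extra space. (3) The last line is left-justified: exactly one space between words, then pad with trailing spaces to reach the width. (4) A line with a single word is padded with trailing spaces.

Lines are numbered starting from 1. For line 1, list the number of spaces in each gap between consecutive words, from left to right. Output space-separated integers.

Line 1: ['I', 'north'] (min_width=7, slack=6)
Line 2: ['rainbow'] (min_width=7, slack=6)
Line 3: ['silver', 'robot'] (min_width=12, slack=1)
Line 4: ['spoon', 'string'] (min_width=12, slack=1)
Line 5: ['kitchen', 'north'] (min_width=13, slack=0)
Line 6: ['happy'] (min_width=5, slack=8)

Answer: 7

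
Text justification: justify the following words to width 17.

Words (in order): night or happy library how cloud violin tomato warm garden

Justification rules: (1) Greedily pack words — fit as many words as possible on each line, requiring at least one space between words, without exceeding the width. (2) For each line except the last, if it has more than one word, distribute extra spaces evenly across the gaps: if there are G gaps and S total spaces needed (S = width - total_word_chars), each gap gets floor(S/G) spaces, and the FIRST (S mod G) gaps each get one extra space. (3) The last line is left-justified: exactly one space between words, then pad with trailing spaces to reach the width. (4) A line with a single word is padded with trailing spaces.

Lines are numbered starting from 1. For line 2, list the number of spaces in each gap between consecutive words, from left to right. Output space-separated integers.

Answer: 1 1

Derivation:
Line 1: ['night', 'or', 'happy'] (min_width=14, slack=3)
Line 2: ['library', 'how', 'cloud'] (min_width=17, slack=0)
Line 3: ['violin', 'tomato'] (min_width=13, slack=4)
Line 4: ['warm', 'garden'] (min_width=11, slack=6)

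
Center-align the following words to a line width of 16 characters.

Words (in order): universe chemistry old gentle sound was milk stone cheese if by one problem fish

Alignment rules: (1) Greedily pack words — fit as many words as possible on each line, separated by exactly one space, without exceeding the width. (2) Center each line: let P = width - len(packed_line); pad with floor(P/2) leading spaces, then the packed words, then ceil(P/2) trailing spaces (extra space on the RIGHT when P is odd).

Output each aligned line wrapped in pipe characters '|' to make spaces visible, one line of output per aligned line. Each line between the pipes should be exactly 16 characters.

Answer: |    universe    |
| chemistry old  |
|gentle sound was|
|   milk stone   |
|cheese if by one|
|  problem fish  |

Derivation:
Line 1: ['universe'] (min_width=8, slack=8)
Line 2: ['chemistry', 'old'] (min_width=13, slack=3)
Line 3: ['gentle', 'sound', 'was'] (min_width=16, slack=0)
Line 4: ['milk', 'stone'] (min_width=10, slack=6)
Line 5: ['cheese', 'if', 'by', 'one'] (min_width=16, slack=0)
Line 6: ['problem', 'fish'] (min_width=12, slack=4)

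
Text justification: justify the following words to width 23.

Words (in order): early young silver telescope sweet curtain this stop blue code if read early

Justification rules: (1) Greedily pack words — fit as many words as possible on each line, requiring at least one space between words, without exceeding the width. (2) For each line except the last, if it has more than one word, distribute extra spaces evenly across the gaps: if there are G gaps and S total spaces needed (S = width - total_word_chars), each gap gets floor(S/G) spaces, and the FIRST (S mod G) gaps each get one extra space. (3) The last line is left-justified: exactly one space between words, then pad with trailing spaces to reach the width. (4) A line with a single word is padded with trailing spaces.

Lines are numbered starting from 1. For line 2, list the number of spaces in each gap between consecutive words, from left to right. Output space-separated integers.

Line 1: ['early', 'young', 'silver'] (min_width=18, slack=5)
Line 2: ['telescope', 'sweet', 'curtain'] (min_width=23, slack=0)
Line 3: ['this', 'stop', 'blue', 'code', 'if'] (min_width=22, slack=1)
Line 4: ['read', 'early'] (min_width=10, slack=13)

Answer: 1 1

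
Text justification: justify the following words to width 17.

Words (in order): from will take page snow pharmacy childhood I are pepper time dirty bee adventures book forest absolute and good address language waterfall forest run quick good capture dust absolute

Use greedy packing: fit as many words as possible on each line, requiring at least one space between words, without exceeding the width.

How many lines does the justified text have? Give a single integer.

Line 1: ['from', 'will', 'take'] (min_width=14, slack=3)
Line 2: ['page', 'snow'] (min_width=9, slack=8)
Line 3: ['pharmacy'] (min_width=8, slack=9)
Line 4: ['childhood', 'I', 'are'] (min_width=15, slack=2)
Line 5: ['pepper', 'time', 'dirty'] (min_width=17, slack=0)
Line 6: ['bee', 'adventures'] (min_width=14, slack=3)
Line 7: ['book', 'forest'] (min_width=11, slack=6)
Line 8: ['absolute', 'and', 'good'] (min_width=17, slack=0)
Line 9: ['address', 'language'] (min_width=16, slack=1)
Line 10: ['waterfall', 'forest'] (min_width=16, slack=1)
Line 11: ['run', 'quick', 'good'] (min_width=14, slack=3)
Line 12: ['capture', 'dust'] (min_width=12, slack=5)
Line 13: ['absolute'] (min_width=8, slack=9)
Total lines: 13

Answer: 13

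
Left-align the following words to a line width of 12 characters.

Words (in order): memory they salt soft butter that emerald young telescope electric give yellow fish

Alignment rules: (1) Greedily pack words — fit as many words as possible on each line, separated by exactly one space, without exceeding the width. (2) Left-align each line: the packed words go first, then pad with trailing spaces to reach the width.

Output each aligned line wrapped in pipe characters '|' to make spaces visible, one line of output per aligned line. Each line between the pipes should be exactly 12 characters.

Line 1: ['memory', 'they'] (min_width=11, slack=1)
Line 2: ['salt', 'soft'] (min_width=9, slack=3)
Line 3: ['butter', 'that'] (min_width=11, slack=1)
Line 4: ['emerald'] (min_width=7, slack=5)
Line 5: ['young'] (min_width=5, slack=7)
Line 6: ['telescope'] (min_width=9, slack=3)
Line 7: ['electric'] (min_width=8, slack=4)
Line 8: ['give', 'yellow'] (min_width=11, slack=1)
Line 9: ['fish'] (min_width=4, slack=8)

Answer: |memory they |
|salt soft   |
|butter that |
|emerald     |
|young       |
|telescope   |
|electric    |
|give yellow |
|fish        |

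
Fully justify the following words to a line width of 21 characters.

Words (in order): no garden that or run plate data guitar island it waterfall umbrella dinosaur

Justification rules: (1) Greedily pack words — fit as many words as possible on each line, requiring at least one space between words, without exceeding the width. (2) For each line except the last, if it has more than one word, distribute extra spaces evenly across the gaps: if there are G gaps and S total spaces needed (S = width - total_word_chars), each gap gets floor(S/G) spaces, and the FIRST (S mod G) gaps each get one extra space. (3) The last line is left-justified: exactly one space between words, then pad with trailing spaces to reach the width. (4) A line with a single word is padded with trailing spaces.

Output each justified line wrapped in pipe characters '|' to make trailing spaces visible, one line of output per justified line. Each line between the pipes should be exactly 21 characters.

Answer: |no garden that or run|
|plate   data   guitar|
|island  it  waterfall|
|umbrella dinosaur    |

Derivation:
Line 1: ['no', 'garden', 'that', 'or', 'run'] (min_width=21, slack=0)
Line 2: ['plate', 'data', 'guitar'] (min_width=17, slack=4)
Line 3: ['island', 'it', 'waterfall'] (min_width=19, slack=2)
Line 4: ['umbrella', 'dinosaur'] (min_width=17, slack=4)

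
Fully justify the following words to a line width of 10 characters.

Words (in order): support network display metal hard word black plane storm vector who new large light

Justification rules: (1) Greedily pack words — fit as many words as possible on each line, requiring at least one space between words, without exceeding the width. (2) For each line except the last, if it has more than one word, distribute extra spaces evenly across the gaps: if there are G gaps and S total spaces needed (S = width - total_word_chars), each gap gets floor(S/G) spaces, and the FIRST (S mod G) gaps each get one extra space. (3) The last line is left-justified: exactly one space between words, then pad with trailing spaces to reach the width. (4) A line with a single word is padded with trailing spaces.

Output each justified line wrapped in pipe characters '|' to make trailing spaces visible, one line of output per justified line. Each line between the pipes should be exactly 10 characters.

Answer: |support   |
|network   |
|display   |
|metal hard|
|word black|
|plane     |
|storm     |
|vector who|
|new  large|
|light     |

Derivation:
Line 1: ['support'] (min_width=7, slack=3)
Line 2: ['network'] (min_width=7, slack=3)
Line 3: ['display'] (min_width=7, slack=3)
Line 4: ['metal', 'hard'] (min_width=10, slack=0)
Line 5: ['word', 'black'] (min_width=10, slack=0)
Line 6: ['plane'] (min_width=5, slack=5)
Line 7: ['storm'] (min_width=5, slack=5)
Line 8: ['vector', 'who'] (min_width=10, slack=0)
Line 9: ['new', 'large'] (min_width=9, slack=1)
Line 10: ['light'] (min_width=5, slack=5)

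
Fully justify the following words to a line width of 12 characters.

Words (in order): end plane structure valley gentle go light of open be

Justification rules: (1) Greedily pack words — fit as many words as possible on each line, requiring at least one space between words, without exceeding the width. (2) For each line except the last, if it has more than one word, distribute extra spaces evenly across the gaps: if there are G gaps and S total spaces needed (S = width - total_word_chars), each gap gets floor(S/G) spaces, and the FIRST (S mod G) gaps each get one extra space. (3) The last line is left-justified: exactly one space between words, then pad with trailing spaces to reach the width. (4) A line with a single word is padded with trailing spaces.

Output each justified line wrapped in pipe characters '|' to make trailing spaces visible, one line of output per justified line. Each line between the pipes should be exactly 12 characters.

Line 1: ['end', 'plane'] (min_width=9, slack=3)
Line 2: ['structure'] (min_width=9, slack=3)
Line 3: ['valley'] (min_width=6, slack=6)
Line 4: ['gentle', 'go'] (min_width=9, slack=3)
Line 5: ['light', 'of'] (min_width=8, slack=4)
Line 6: ['open', 'be'] (min_width=7, slack=5)

Answer: |end    plane|
|structure   |
|valley      |
|gentle    go|
|light     of|
|open be     |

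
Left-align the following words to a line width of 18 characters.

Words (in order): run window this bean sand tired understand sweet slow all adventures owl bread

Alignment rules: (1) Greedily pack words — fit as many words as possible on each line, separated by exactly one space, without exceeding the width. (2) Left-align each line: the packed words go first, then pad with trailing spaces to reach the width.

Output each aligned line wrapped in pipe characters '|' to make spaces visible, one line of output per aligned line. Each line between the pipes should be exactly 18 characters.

Line 1: ['run', 'window', 'this'] (min_width=15, slack=3)
Line 2: ['bean', 'sand', 'tired'] (min_width=15, slack=3)
Line 3: ['understand', 'sweet'] (min_width=16, slack=2)
Line 4: ['slow', 'all'] (min_width=8, slack=10)
Line 5: ['adventures', 'owl'] (min_width=14, slack=4)
Line 6: ['bread'] (min_width=5, slack=13)

Answer: |run window this   |
|bean sand tired   |
|understand sweet  |
|slow all          |
|adventures owl    |
|bread             |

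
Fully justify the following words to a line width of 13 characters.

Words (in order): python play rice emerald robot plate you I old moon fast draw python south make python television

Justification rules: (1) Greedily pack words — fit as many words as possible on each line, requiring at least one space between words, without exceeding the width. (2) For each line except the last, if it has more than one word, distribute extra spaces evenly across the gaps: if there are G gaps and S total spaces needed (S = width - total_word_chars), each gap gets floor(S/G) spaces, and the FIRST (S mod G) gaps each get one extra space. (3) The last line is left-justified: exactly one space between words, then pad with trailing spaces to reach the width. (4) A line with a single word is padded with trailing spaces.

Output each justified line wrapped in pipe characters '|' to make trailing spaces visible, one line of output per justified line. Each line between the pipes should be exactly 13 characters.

Line 1: ['python', 'play'] (min_width=11, slack=2)
Line 2: ['rice', 'emerald'] (min_width=12, slack=1)
Line 3: ['robot', 'plate'] (min_width=11, slack=2)
Line 4: ['you', 'I', 'old'] (min_width=9, slack=4)
Line 5: ['moon', 'fast'] (min_width=9, slack=4)
Line 6: ['draw', 'python'] (min_width=11, slack=2)
Line 7: ['south', 'make'] (min_width=10, slack=3)
Line 8: ['python'] (min_width=6, slack=7)
Line 9: ['television'] (min_width=10, slack=3)

Answer: |python   play|
|rice  emerald|
|robot   plate|
|you   I   old|
|moon     fast|
|draw   python|
|south    make|
|python       |
|television   |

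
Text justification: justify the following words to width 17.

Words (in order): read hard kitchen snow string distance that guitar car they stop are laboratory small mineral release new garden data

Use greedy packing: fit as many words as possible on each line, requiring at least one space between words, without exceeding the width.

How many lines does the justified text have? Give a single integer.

Answer: 8

Derivation:
Line 1: ['read', 'hard', 'kitchen'] (min_width=17, slack=0)
Line 2: ['snow', 'string'] (min_width=11, slack=6)
Line 3: ['distance', 'that'] (min_width=13, slack=4)
Line 4: ['guitar', 'car', 'they'] (min_width=15, slack=2)
Line 5: ['stop', 'are'] (min_width=8, slack=9)
Line 6: ['laboratory', 'small'] (min_width=16, slack=1)
Line 7: ['mineral', 'release'] (min_width=15, slack=2)
Line 8: ['new', 'garden', 'data'] (min_width=15, slack=2)
Total lines: 8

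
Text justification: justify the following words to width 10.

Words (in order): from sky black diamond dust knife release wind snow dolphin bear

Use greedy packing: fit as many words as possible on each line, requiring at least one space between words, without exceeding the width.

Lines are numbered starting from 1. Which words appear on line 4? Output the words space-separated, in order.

Line 1: ['from', 'sky'] (min_width=8, slack=2)
Line 2: ['black'] (min_width=5, slack=5)
Line 3: ['diamond'] (min_width=7, slack=3)
Line 4: ['dust', 'knife'] (min_width=10, slack=0)
Line 5: ['release'] (min_width=7, slack=3)
Line 6: ['wind', 'snow'] (min_width=9, slack=1)
Line 7: ['dolphin'] (min_width=7, slack=3)
Line 8: ['bear'] (min_width=4, slack=6)

Answer: dust knife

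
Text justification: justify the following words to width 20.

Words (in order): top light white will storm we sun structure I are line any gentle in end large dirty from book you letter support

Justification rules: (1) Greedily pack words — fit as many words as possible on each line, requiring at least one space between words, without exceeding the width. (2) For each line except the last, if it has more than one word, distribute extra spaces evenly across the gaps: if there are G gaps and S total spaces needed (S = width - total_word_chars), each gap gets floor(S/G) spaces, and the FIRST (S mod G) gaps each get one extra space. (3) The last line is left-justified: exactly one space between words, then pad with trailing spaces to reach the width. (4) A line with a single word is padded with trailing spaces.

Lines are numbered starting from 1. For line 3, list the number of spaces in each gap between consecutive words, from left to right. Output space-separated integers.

Line 1: ['top', 'light', 'white', 'will'] (min_width=20, slack=0)
Line 2: ['storm', 'we', 'sun'] (min_width=12, slack=8)
Line 3: ['structure', 'I', 'are', 'line'] (min_width=20, slack=0)
Line 4: ['any', 'gentle', 'in', 'end'] (min_width=17, slack=3)
Line 5: ['large', 'dirty', 'from'] (min_width=16, slack=4)
Line 6: ['book', 'you', 'letter'] (min_width=15, slack=5)
Line 7: ['support'] (min_width=7, slack=13)

Answer: 1 1 1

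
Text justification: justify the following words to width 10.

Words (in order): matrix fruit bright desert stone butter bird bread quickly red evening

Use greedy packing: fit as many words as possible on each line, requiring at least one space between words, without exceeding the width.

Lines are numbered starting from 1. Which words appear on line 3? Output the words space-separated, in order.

Answer: bright

Derivation:
Line 1: ['matrix'] (min_width=6, slack=4)
Line 2: ['fruit'] (min_width=5, slack=5)
Line 3: ['bright'] (min_width=6, slack=4)
Line 4: ['desert'] (min_width=6, slack=4)
Line 5: ['stone'] (min_width=5, slack=5)
Line 6: ['butter'] (min_width=6, slack=4)
Line 7: ['bird', 'bread'] (min_width=10, slack=0)
Line 8: ['quickly'] (min_width=7, slack=3)
Line 9: ['red'] (min_width=3, slack=7)
Line 10: ['evening'] (min_width=7, slack=3)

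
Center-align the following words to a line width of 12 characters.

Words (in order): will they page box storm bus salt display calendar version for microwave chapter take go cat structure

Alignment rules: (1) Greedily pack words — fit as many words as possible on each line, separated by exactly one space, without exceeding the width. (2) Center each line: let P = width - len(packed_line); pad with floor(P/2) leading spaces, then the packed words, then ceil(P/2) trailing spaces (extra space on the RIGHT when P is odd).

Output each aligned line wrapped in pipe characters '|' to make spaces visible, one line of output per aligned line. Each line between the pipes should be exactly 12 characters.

Answer: | will they  |
|  page box  |
| storm bus  |
|salt display|
|  calendar  |
|version for |
| microwave  |
|chapter take|
|   go cat   |
| structure  |

Derivation:
Line 1: ['will', 'they'] (min_width=9, slack=3)
Line 2: ['page', 'box'] (min_width=8, slack=4)
Line 3: ['storm', 'bus'] (min_width=9, slack=3)
Line 4: ['salt', 'display'] (min_width=12, slack=0)
Line 5: ['calendar'] (min_width=8, slack=4)
Line 6: ['version', 'for'] (min_width=11, slack=1)
Line 7: ['microwave'] (min_width=9, slack=3)
Line 8: ['chapter', 'take'] (min_width=12, slack=0)
Line 9: ['go', 'cat'] (min_width=6, slack=6)
Line 10: ['structure'] (min_width=9, slack=3)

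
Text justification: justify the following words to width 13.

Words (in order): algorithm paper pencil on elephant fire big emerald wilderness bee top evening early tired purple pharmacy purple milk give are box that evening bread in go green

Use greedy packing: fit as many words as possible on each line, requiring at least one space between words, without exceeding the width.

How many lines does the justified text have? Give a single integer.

Answer: 15

Derivation:
Line 1: ['algorithm'] (min_width=9, slack=4)
Line 2: ['paper', 'pencil'] (min_width=12, slack=1)
Line 3: ['on', 'elephant'] (min_width=11, slack=2)
Line 4: ['fire', 'big'] (min_width=8, slack=5)
Line 5: ['emerald'] (min_width=7, slack=6)
Line 6: ['wilderness'] (min_width=10, slack=3)
Line 7: ['bee', 'top'] (min_width=7, slack=6)
Line 8: ['evening', 'early'] (min_width=13, slack=0)
Line 9: ['tired', 'purple'] (min_width=12, slack=1)
Line 10: ['pharmacy'] (min_width=8, slack=5)
Line 11: ['purple', 'milk'] (min_width=11, slack=2)
Line 12: ['give', 'are', 'box'] (min_width=12, slack=1)
Line 13: ['that', 'evening'] (min_width=12, slack=1)
Line 14: ['bread', 'in', 'go'] (min_width=11, slack=2)
Line 15: ['green'] (min_width=5, slack=8)
Total lines: 15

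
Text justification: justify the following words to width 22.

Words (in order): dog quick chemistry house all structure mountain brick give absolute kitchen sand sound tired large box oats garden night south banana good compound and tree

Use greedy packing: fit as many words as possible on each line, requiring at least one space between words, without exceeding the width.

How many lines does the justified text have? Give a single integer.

Line 1: ['dog', 'quick', 'chemistry'] (min_width=19, slack=3)
Line 2: ['house', 'all', 'structure'] (min_width=19, slack=3)
Line 3: ['mountain', 'brick', 'give'] (min_width=19, slack=3)
Line 4: ['absolute', 'kitchen', 'sand'] (min_width=21, slack=1)
Line 5: ['sound', 'tired', 'large', 'box'] (min_width=21, slack=1)
Line 6: ['oats', 'garden', 'night'] (min_width=17, slack=5)
Line 7: ['south', 'banana', 'good'] (min_width=17, slack=5)
Line 8: ['compound', 'and', 'tree'] (min_width=17, slack=5)
Total lines: 8

Answer: 8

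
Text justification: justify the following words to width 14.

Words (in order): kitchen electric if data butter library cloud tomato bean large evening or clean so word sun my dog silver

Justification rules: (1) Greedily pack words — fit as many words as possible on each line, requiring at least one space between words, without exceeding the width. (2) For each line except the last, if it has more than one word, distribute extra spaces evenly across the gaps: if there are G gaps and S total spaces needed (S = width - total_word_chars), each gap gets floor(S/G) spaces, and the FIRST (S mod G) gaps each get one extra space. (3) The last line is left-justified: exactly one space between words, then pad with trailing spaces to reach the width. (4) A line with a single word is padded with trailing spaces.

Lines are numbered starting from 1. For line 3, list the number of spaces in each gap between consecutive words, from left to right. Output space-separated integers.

Line 1: ['kitchen'] (min_width=7, slack=7)
Line 2: ['electric', 'if'] (min_width=11, slack=3)
Line 3: ['data', 'butter'] (min_width=11, slack=3)
Line 4: ['library', 'cloud'] (min_width=13, slack=1)
Line 5: ['tomato', 'bean'] (min_width=11, slack=3)
Line 6: ['large', 'evening'] (min_width=13, slack=1)
Line 7: ['or', 'clean', 'so'] (min_width=11, slack=3)
Line 8: ['word', 'sun', 'my'] (min_width=11, slack=3)
Line 9: ['dog', 'silver'] (min_width=10, slack=4)

Answer: 4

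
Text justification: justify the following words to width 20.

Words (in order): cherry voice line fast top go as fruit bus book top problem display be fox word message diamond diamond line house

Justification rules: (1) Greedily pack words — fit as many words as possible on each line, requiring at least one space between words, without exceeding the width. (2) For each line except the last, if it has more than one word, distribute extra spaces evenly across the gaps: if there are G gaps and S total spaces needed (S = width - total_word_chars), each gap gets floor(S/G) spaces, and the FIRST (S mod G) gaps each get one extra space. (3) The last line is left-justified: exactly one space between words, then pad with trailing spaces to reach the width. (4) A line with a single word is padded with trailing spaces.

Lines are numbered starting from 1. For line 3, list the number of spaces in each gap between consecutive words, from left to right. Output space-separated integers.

Line 1: ['cherry', 'voice', 'line'] (min_width=17, slack=3)
Line 2: ['fast', 'top', 'go', 'as', 'fruit'] (min_width=20, slack=0)
Line 3: ['bus', 'book', 'top', 'problem'] (min_width=20, slack=0)
Line 4: ['display', 'be', 'fox', 'word'] (min_width=19, slack=1)
Line 5: ['message', 'diamond'] (min_width=15, slack=5)
Line 6: ['diamond', 'line', 'house'] (min_width=18, slack=2)

Answer: 1 1 1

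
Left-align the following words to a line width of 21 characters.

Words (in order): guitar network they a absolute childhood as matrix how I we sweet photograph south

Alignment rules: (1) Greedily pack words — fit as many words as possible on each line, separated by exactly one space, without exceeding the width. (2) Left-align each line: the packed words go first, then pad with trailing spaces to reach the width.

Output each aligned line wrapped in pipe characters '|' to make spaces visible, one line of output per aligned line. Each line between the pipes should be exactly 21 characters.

Answer: |guitar network they a|
|absolute childhood as|
|matrix how I we sweet|
|photograph south     |

Derivation:
Line 1: ['guitar', 'network', 'they', 'a'] (min_width=21, slack=0)
Line 2: ['absolute', 'childhood', 'as'] (min_width=21, slack=0)
Line 3: ['matrix', 'how', 'I', 'we', 'sweet'] (min_width=21, slack=0)
Line 4: ['photograph', 'south'] (min_width=16, slack=5)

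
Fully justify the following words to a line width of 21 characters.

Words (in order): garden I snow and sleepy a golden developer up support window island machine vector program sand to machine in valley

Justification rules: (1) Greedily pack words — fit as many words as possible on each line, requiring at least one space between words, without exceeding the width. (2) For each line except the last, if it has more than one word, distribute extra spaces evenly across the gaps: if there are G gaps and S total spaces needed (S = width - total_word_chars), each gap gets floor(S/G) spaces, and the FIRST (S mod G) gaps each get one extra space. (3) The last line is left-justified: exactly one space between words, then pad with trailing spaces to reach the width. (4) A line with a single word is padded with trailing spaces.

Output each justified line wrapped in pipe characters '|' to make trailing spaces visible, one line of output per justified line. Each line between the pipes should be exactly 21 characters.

Line 1: ['garden', 'I', 'snow', 'and'] (min_width=17, slack=4)
Line 2: ['sleepy', 'a', 'golden'] (min_width=15, slack=6)
Line 3: ['developer', 'up', 'support'] (min_width=20, slack=1)
Line 4: ['window', 'island', 'machine'] (min_width=21, slack=0)
Line 5: ['vector', 'program', 'sand'] (min_width=19, slack=2)
Line 6: ['to', 'machine', 'in', 'valley'] (min_width=20, slack=1)

Answer: |garden   I  snow  and|
|sleepy    a    golden|
|developer  up support|
|window island machine|
|vector  program  sand|
|to machine in valley |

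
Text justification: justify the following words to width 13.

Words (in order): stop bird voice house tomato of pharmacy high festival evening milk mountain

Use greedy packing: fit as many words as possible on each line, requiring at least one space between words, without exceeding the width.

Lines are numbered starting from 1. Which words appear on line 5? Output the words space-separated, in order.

Line 1: ['stop', 'bird'] (min_width=9, slack=4)
Line 2: ['voice', 'house'] (min_width=11, slack=2)
Line 3: ['tomato', 'of'] (min_width=9, slack=4)
Line 4: ['pharmacy', 'high'] (min_width=13, slack=0)
Line 5: ['festival'] (min_width=8, slack=5)
Line 6: ['evening', 'milk'] (min_width=12, slack=1)
Line 7: ['mountain'] (min_width=8, slack=5)

Answer: festival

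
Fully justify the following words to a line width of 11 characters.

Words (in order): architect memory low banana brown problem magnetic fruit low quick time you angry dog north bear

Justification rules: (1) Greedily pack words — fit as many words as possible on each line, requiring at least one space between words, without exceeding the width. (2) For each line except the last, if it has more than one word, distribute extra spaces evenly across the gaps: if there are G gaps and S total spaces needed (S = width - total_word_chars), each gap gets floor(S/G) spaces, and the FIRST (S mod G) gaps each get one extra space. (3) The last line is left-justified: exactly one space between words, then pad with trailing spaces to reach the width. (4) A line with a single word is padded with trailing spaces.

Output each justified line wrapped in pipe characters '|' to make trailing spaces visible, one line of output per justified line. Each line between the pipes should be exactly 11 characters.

Line 1: ['architect'] (min_width=9, slack=2)
Line 2: ['memory', 'low'] (min_width=10, slack=1)
Line 3: ['banana'] (min_width=6, slack=5)
Line 4: ['brown'] (min_width=5, slack=6)
Line 5: ['problem'] (min_width=7, slack=4)
Line 6: ['magnetic'] (min_width=8, slack=3)
Line 7: ['fruit', 'low'] (min_width=9, slack=2)
Line 8: ['quick', 'time'] (min_width=10, slack=1)
Line 9: ['you', 'angry'] (min_width=9, slack=2)
Line 10: ['dog', 'north'] (min_width=9, slack=2)
Line 11: ['bear'] (min_width=4, slack=7)

Answer: |architect  |
|memory  low|
|banana     |
|brown      |
|problem    |
|magnetic   |
|fruit   low|
|quick  time|
|you   angry|
|dog   north|
|bear       |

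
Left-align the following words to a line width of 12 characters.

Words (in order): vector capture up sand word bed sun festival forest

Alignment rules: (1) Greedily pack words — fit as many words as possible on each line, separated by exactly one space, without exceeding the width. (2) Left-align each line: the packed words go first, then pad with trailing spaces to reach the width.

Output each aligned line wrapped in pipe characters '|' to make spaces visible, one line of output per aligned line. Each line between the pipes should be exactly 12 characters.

Line 1: ['vector'] (min_width=6, slack=6)
Line 2: ['capture', 'up'] (min_width=10, slack=2)
Line 3: ['sand', 'word'] (min_width=9, slack=3)
Line 4: ['bed', 'sun'] (min_width=7, slack=5)
Line 5: ['festival'] (min_width=8, slack=4)
Line 6: ['forest'] (min_width=6, slack=6)

Answer: |vector      |
|capture up  |
|sand word   |
|bed sun     |
|festival    |
|forest      |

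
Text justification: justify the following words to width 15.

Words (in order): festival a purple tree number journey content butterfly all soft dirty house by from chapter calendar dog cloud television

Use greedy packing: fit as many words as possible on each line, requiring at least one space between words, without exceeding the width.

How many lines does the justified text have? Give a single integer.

Line 1: ['festival', 'a'] (min_width=10, slack=5)
Line 2: ['purple', 'tree'] (min_width=11, slack=4)
Line 3: ['number', 'journey'] (min_width=14, slack=1)
Line 4: ['content'] (min_width=7, slack=8)
Line 5: ['butterfly', 'all'] (min_width=13, slack=2)
Line 6: ['soft', 'dirty'] (min_width=10, slack=5)
Line 7: ['house', 'by', 'from'] (min_width=13, slack=2)
Line 8: ['chapter'] (min_width=7, slack=8)
Line 9: ['calendar', 'dog'] (min_width=12, slack=3)
Line 10: ['cloud'] (min_width=5, slack=10)
Line 11: ['television'] (min_width=10, slack=5)
Total lines: 11

Answer: 11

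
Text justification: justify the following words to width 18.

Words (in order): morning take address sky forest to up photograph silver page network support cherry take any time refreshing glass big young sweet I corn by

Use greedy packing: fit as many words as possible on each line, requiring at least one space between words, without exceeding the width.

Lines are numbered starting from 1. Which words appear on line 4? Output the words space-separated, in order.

Line 1: ['morning', 'take'] (min_width=12, slack=6)
Line 2: ['address', 'sky', 'forest'] (min_width=18, slack=0)
Line 3: ['to', 'up', 'photograph'] (min_width=16, slack=2)
Line 4: ['silver', 'page'] (min_width=11, slack=7)
Line 5: ['network', 'support'] (min_width=15, slack=3)
Line 6: ['cherry', 'take', 'any'] (min_width=15, slack=3)
Line 7: ['time', 'refreshing'] (min_width=15, slack=3)
Line 8: ['glass', 'big', 'young'] (min_width=15, slack=3)
Line 9: ['sweet', 'I', 'corn', 'by'] (min_width=15, slack=3)

Answer: silver page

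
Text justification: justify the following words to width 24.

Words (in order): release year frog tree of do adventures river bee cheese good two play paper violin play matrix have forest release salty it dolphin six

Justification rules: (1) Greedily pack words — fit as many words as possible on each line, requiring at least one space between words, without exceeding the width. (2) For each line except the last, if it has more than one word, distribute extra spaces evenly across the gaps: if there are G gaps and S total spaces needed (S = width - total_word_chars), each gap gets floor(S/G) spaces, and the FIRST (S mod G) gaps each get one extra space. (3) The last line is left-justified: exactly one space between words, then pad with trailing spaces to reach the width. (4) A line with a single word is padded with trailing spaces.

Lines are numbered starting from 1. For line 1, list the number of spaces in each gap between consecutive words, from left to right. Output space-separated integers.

Line 1: ['release', 'year', 'frog', 'tree'] (min_width=22, slack=2)
Line 2: ['of', 'do', 'adventures', 'river'] (min_width=22, slack=2)
Line 3: ['bee', 'cheese', 'good', 'two', 'play'] (min_width=24, slack=0)
Line 4: ['paper', 'violin', 'play', 'matrix'] (min_width=24, slack=0)
Line 5: ['have', 'forest', 'release'] (min_width=19, slack=5)
Line 6: ['salty', 'it', 'dolphin', 'six'] (min_width=20, slack=4)

Answer: 2 2 1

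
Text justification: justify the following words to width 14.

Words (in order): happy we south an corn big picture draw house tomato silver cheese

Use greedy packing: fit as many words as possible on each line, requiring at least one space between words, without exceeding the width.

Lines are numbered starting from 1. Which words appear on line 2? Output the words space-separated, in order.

Line 1: ['happy', 'we', 'south'] (min_width=14, slack=0)
Line 2: ['an', 'corn', 'big'] (min_width=11, slack=3)
Line 3: ['picture', 'draw'] (min_width=12, slack=2)
Line 4: ['house', 'tomato'] (min_width=12, slack=2)
Line 5: ['silver', 'cheese'] (min_width=13, slack=1)

Answer: an corn big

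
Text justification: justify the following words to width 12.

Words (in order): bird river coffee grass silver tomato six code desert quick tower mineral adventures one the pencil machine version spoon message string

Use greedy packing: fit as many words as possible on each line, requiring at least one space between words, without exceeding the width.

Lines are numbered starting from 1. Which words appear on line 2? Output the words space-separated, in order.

Line 1: ['bird', 'river'] (min_width=10, slack=2)
Line 2: ['coffee', 'grass'] (min_width=12, slack=0)
Line 3: ['silver'] (min_width=6, slack=6)
Line 4: ['tomato', 'six'] (min_width=10, slack=2)
Line 5: ['code', 'desert'] (min_width=11, slack=1)
Line 6: ['quick', 'tower'] (min_width=11, slack=1)
Line 7: ['mineral'] (min_width=7, slack=5)
Line 8: ['adventures'] (min_width=10, slack=2)
Line 9: ['one', 'the'] (min_width=7, slack=5)
Line 10: ['pencil'] (min_width=6, slack=6)
Line 11: ['machine'] (min_width=7, slack=5)
Line 12: ['version'] (min_width=7, slack=5)
Line 13: ['spoon'] (min_width=5, slack=7)
Line 14: ['message'] (min_width=7, slack=5)
Line 15: ['string'] (min_width=6, slack=6)

Answer: coffee grass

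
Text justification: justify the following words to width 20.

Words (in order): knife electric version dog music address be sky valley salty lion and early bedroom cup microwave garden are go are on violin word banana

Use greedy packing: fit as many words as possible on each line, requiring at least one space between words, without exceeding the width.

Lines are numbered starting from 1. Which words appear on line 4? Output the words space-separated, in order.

Answer: valley salty lion

Derivation:
Line 1: ['knife', 'electric'] (min_width=14, slack=6)
Line 2: ['version', 'dog', 'music'] (min_width=17, slack=3)
Line 3: ['address', 'be', 'sky'] (min_width=14, slack=6)
Line 4: ['valley', 'salty', 'lion'] (min_width=17, slack=3)
Line 5: ['and', 'early', 'bedroom'] (min_width=17, slack=3)
Line 6: ['cup', 'microwave', 'garden'] (min_width=20, slack=0)
Line 7: ['are', 'go', 'are', 'on', 'violin'] (min_width=20, slack=0)
Line 8: ['word', 'banana'] (min_width=11, slack=9)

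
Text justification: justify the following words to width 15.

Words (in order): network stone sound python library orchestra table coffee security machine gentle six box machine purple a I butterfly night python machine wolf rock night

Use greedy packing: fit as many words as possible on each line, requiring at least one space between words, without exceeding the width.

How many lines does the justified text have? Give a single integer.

Line 1: ['network', 'stone'] (min_width=13, slack=2)
Line 2: ['sound', 'python'] (min_width=12, slack=3)
Line 3: ['library'] (min_width=7, slack=8)
Line 4: ['orchestra', 'table'] (min_width=15, slack=0)
Line 5: ['coffee', 'security'] (min_width=15, slack=0)
Line 6: ['machine', 'gentle'] (min_width=14, slack=1)
Line 7: ['six', 'box', 'machine'] (min_width=15, slack=0)
Line 8: ['purple', 'a', 'I'] (min_width=10, slack=5)
Line 9: ['butterfly', 'night'] (min_width=15, slack=0)
Line 10: ['python', 'machine'] (min_width=14, slack=1)
Line 11: ['wolf', 'rock', 'night'] (min_width=15, slack=0)
Total lines: 11

Answer: 11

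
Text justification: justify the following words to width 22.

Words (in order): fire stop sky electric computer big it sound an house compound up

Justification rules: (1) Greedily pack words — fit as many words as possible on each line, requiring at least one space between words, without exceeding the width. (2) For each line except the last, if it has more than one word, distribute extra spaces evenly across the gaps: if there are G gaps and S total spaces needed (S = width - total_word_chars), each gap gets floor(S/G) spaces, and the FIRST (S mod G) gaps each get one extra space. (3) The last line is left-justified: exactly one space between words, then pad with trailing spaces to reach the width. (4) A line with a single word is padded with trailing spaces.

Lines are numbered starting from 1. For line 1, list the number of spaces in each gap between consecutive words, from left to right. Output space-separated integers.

Line 1: ['fire', 'stop', 'sky', 'electric'] (min_width=22, slack=0)
Line 2: ['computer', 'big', 'it', 'sound'] (min_width=21, slack=1)
Line 3: ['an', 'house', 'compound', 'up'] (min_width=20, slack=2)

Answer: 1 1 1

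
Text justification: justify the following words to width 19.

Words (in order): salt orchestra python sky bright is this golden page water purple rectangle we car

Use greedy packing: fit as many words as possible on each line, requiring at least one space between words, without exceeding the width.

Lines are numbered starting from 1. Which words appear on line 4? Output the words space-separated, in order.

Line 1: ['salt', 'orchestra'] (min_width=14, slack=5)
Line 2: ['python', 'sky', 'bright'] (min_width=17, slack=2)
Line 3: ['is', 'this', 'golden', 'page'] (min_width=19, slack=0)
Line 4: ['water', 'purple'] (min_width=12, slack=7)
Line 5: ['rectangle', 'we', 'car'] (min_width=16, slack=3)

Answer: water purple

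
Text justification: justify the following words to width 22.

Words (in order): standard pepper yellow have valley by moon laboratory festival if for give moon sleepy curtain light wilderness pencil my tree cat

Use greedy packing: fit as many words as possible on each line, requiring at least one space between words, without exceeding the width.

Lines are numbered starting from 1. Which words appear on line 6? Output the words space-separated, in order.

Line 1: ['standard', 'pepper', 'yellow'] (min_width=22, slack=0)
Line 2: ['have', 'valley', 'by', 'moon'] (min_width=19, slack=3)
Line 3: ['laboratory', 'festival', 'if'] (min_width=22, slack=0)
Line 4: ['for', 'give', 'moon', 'sleepy'] (min_width=20, slack=2)
Line 5: ['curtain', 'light'] (min_width=13, slack=9)
Line 6: ['wilderness', 'pencil', 'my'] (min_width=20, slack=2)
Line 7: ['tree', 'cat'] (min_width=8, slack=14)

Answer: wilderness pencil my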